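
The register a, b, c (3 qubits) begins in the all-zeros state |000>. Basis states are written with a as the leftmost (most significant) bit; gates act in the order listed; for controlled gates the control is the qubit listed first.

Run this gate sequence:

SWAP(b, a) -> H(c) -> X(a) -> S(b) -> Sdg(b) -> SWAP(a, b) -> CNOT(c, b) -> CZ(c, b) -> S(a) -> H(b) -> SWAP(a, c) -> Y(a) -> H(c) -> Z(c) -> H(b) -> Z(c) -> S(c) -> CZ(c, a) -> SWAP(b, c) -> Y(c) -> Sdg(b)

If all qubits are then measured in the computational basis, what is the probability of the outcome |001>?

The probability of measuring |001> is 1/4.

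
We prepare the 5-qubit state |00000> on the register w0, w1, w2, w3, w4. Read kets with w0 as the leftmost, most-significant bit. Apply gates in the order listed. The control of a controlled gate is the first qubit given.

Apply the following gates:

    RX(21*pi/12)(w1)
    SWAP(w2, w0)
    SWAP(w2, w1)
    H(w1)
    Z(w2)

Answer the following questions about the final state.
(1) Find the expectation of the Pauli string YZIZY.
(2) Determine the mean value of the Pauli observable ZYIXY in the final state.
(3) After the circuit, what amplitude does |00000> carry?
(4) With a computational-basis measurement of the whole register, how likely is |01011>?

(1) The observable YZIZY averages to 0.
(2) In the final state, ZYIXY has expectation 0.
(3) The final state's coefficient on |00000> equals -sqrt(2*sqrt(2) + 4)/4.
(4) Outcome |01011> occurs with probability 0.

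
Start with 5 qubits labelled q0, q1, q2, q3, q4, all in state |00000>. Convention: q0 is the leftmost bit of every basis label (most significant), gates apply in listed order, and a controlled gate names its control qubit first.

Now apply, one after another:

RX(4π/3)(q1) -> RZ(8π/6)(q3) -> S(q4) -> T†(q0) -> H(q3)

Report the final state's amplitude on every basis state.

The resulting statevector has amplitude sqrt(2)*exp(I*pi/3)/4 on |00000>, sqrt(2)*exp(I*pi/3)/4 on |00010>, sqrt(6)*exp(5*I*pi/6)/4 on |01000>, sqrt(6)*exp(5*I*pi/6)/4 on |01010>, and 0 on every other basis state.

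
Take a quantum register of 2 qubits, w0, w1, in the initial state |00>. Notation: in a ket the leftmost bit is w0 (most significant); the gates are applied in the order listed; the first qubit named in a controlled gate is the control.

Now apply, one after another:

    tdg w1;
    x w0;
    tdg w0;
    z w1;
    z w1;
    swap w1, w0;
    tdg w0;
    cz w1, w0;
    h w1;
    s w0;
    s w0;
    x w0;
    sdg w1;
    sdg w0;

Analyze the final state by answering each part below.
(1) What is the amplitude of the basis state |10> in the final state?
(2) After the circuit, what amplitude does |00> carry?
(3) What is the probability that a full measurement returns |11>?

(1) |10> carries amplitude -sqrt(2)*exp(I*pi/4)/2 in the final state.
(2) The amplitude on |00> is 0.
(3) Outcome |11> occurs with probability 1/2.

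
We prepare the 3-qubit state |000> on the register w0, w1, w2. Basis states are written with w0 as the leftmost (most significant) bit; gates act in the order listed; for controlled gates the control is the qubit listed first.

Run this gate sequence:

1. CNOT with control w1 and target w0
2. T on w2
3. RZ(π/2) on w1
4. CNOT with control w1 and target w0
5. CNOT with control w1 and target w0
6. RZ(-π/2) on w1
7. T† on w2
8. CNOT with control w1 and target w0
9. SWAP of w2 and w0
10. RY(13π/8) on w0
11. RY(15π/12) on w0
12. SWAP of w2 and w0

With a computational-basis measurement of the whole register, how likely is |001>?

The probability of measuring |001> is -sqrt(2)*sin(3*pi/16)**2/4 + sin(3*pi/16)**2/2 + sqrt(2)*cos(3*pi/16)**2/4 + 2*sqrt(1/2 - sqrt(2)/4)*sqrt(sqrt(2)/4 + 1/2)*sin(3*pi/16)*cos(3*pi/16) + cos(3*pi/16)**2/2. Key observation: gates 1-8 undo each other exactly, leaving only the rest of the circuit to track.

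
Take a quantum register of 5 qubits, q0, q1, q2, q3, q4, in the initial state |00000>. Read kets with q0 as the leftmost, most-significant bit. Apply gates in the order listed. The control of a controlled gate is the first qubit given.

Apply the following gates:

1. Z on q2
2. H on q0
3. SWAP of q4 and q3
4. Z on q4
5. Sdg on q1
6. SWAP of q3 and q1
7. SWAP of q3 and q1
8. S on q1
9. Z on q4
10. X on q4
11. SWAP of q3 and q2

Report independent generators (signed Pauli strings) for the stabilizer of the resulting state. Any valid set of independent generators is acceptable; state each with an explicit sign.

The final state is stabilized by the group generated by +XIIII, +IZIII, +IIZII, +IIIZI, -IIIIZ; other independent generating sets are equally valid. Key observation: steps 4-9 multiply out to the identity, so the circuit reduces to the remaining gates.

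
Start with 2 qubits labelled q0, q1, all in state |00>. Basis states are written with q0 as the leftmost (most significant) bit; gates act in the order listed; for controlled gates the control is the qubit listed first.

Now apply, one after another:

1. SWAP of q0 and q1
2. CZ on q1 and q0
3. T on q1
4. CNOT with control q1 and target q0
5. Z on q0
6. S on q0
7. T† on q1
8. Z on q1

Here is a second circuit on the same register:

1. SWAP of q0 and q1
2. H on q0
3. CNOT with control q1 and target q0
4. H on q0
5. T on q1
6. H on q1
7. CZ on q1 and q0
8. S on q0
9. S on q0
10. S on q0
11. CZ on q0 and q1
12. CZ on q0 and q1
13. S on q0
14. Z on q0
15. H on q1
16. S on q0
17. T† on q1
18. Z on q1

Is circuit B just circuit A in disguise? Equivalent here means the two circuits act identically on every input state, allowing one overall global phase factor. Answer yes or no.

No — the two circuits implement different unitaries, even allowing a global phase.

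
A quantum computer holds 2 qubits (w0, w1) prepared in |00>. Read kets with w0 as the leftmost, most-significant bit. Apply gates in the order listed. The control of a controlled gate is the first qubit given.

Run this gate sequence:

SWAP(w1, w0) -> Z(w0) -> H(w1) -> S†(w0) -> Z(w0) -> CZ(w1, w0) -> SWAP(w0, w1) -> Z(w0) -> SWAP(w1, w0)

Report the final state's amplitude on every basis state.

The resulting statevector has amplitude sqrt(2)/2 on |00>, -sqrt(2)/2 on |01>, 0 on |10>, 0 on |11>.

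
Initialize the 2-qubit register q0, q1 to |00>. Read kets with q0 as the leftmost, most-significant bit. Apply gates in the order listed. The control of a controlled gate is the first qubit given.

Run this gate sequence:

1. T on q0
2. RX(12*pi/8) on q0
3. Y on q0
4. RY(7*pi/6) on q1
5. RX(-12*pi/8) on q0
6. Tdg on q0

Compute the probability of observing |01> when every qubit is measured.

Outcome |01> occurs with probability sqrt(3)/4 + 1/2.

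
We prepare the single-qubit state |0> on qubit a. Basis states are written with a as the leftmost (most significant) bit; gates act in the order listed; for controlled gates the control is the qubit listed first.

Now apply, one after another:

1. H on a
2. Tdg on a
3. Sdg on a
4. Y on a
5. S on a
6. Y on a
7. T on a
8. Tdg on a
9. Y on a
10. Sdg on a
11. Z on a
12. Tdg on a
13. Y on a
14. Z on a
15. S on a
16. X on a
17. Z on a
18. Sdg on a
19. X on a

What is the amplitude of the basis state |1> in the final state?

|1> carries amplitude sqrt(2)*exp(3*I*pi/4)/2 in the final state.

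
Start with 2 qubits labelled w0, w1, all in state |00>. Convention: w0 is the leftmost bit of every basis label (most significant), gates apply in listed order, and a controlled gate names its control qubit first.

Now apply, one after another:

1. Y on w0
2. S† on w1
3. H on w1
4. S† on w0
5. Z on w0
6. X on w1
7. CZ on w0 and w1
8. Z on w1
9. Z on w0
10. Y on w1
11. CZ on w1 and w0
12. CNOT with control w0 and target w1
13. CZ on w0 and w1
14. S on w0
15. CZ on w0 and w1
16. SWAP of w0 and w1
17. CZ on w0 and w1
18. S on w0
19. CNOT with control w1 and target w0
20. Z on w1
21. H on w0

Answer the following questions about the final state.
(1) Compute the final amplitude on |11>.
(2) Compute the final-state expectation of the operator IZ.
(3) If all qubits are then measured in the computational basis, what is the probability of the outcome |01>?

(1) The final state's coefficient on |11> equals 1/2 + I/2.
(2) In the final state, IZ has expectation -1.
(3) A full measurement returns |01> with probability 1/2.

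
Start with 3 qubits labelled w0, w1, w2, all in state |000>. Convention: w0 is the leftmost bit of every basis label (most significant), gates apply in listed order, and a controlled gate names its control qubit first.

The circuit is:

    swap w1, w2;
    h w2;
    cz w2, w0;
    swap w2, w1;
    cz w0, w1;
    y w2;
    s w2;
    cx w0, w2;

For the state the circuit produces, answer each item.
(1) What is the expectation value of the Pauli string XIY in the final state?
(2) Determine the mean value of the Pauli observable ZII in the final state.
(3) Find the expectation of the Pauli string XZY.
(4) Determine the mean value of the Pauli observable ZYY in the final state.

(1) In the final state, XIY has expectation 0.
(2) The observable ZII averages to 1.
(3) The expectation value of XZY is 0.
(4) In the final state, ZYY has expectation 0.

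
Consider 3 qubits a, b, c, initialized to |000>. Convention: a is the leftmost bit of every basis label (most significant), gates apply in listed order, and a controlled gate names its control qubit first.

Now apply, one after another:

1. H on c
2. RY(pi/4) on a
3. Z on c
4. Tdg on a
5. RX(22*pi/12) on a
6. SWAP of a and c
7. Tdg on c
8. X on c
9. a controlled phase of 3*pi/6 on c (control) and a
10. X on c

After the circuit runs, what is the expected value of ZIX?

The observable ZIX averages to sqrt(2)/4.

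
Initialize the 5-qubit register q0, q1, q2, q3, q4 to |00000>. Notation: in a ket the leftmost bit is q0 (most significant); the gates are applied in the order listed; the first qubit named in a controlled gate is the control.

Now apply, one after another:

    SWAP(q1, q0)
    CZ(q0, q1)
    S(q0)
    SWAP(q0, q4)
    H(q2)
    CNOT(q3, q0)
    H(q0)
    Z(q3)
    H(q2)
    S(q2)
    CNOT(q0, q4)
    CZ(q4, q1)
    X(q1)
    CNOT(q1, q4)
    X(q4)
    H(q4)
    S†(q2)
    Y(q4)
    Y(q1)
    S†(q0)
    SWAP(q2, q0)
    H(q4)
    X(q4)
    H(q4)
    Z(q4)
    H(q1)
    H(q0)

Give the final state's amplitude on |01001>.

The amplitude on |01001> is 1/4. Key observation: the block from step 22 through step 25 cancels to the identity and can be dropped.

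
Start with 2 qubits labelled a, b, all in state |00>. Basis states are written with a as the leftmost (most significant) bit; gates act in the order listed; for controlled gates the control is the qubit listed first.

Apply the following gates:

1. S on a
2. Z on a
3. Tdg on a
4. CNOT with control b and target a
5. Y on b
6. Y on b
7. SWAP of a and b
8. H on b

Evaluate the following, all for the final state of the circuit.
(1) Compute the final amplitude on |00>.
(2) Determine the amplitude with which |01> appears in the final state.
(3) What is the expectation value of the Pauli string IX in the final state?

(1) The final state's coefficient on |00> equals sqrt(2)/2.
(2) The final state's coefficient on |01> equals sqrt(2)/2.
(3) In the final state, IX has expectation 1.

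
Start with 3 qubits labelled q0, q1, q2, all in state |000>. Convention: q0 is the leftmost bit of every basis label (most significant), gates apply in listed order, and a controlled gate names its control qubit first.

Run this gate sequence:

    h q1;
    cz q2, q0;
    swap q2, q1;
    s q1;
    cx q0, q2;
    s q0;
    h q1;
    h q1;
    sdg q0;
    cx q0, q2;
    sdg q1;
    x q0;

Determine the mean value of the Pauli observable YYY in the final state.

The observable YYY averages to 0. Key observation: gates 4-11 undo each other exactly, leaving only the rest of the circuit to track.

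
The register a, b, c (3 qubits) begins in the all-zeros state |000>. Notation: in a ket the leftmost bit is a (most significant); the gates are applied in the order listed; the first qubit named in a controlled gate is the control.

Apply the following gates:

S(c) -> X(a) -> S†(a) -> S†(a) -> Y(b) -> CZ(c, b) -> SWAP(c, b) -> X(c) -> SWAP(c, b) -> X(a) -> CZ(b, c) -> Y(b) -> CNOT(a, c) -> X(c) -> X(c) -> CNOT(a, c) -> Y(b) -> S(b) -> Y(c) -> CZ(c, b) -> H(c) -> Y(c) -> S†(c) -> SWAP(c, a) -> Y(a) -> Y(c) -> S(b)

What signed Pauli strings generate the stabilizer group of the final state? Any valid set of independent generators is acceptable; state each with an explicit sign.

One valid set of independent stabilizer generators is -YII, +IZI, -IIZ (any independent generating set of the same group is equally correct). Key observation: steps 12-17 multiply out to the identity, so the circuit reduces to the remaining gates.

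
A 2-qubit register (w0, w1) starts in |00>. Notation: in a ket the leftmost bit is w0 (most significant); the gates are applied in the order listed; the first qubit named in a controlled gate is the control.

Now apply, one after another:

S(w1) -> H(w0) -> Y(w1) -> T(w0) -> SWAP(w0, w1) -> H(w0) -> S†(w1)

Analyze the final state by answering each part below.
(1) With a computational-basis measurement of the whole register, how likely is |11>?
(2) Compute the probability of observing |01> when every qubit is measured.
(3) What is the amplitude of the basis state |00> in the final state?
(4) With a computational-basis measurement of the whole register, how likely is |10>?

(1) Outcome |11> occurs with probability 1/4.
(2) Outcome |01> occurs with probability 1/4.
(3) The amplitude on |00> is I/2.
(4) Outcome |10> occurs with probability 1/4.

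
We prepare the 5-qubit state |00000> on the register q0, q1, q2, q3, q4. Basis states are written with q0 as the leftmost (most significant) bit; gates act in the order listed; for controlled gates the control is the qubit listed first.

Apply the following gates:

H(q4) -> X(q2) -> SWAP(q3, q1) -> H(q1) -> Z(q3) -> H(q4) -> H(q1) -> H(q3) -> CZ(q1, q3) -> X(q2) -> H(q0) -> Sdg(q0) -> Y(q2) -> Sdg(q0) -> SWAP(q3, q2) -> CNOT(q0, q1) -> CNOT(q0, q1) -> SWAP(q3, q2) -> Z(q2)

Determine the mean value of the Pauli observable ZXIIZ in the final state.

The observable ZXIIZ averages to 0. Key observation: gates 15-18 undo each other exactly, leaving only the rest of the circuit to track.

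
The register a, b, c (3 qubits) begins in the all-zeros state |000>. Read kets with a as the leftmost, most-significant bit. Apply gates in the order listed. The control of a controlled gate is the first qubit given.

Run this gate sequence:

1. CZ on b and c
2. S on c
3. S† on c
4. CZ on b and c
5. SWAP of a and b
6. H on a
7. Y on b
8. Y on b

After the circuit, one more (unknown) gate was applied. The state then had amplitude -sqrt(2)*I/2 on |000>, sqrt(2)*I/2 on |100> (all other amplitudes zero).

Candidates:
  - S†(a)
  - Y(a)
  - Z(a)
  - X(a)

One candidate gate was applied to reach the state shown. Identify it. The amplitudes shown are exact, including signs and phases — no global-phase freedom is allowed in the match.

The applied gate was Y(a). Key observation: gates 1-4 undo each other exactly, leaving only the rest of the circuit to track.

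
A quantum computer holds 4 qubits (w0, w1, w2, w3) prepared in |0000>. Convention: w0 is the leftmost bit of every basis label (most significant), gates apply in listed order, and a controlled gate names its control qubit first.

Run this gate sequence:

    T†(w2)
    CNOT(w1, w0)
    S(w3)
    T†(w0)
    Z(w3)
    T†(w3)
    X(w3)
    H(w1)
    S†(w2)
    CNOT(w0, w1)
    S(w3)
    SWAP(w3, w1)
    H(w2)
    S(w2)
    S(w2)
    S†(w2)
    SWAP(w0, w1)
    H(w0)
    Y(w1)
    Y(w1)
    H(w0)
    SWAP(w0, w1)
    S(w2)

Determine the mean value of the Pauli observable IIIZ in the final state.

In the final state, IIIZ has expectation 0. Key observation: gates 16-23 undo each other exactly, leaving only the rest of the circuit to track.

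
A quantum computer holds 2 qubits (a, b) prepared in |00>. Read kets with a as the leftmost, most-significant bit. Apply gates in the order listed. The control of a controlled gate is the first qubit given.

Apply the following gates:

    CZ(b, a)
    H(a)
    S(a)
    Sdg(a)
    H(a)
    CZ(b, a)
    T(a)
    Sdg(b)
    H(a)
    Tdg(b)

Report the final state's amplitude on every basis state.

The final amplitudes are sqrt(2)/2 on |00>, 0 on |01>, sqrt(2)/2 on |10>, 0 on |11>. Key observation: gates 1-6 undo each other exactly, leaving only the rest of the circuit to track.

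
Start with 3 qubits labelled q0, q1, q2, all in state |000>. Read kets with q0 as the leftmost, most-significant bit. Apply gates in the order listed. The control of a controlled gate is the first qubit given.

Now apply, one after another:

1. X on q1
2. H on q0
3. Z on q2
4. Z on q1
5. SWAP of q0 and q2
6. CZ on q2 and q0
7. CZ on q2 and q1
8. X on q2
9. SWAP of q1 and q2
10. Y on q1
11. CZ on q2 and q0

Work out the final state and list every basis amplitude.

The final amplitudes are sqrt(2)*I/2 on |001>, sqrt(2)*I/2 on |011>, and 0 on every other basis state.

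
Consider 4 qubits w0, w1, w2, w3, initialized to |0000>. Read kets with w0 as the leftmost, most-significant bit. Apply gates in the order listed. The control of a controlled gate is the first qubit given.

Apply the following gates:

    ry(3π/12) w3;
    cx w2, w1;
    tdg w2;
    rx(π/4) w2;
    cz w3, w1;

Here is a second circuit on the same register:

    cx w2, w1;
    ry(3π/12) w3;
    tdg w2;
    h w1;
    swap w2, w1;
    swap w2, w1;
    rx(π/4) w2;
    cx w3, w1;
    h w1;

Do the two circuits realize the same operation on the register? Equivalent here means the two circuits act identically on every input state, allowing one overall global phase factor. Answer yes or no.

Yes: on every input state the two circuits agree up to one overall phase factor.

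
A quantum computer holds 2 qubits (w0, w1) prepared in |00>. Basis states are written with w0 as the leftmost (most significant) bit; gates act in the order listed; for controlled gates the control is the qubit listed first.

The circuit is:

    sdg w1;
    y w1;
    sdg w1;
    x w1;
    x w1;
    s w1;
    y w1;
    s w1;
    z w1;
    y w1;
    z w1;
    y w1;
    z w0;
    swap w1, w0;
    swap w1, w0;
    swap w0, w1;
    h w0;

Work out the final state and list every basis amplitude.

The resulting statevector has amplitude -sqrt(2)/2 on |00>, 0 on |01>, -sqrt(2)/2 on |10>, 0 on |11>. Key observation: steps 1-8 multiply out to the identity, so the circuit reduces to the remaining gates.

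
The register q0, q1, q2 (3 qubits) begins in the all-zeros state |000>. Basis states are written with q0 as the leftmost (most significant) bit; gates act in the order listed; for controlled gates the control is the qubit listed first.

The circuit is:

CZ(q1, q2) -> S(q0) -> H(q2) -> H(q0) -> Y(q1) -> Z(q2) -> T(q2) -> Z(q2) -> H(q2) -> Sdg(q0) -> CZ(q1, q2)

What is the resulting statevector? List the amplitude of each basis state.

The final amplitudes are 0 on |000>, 0 on |001>, sqrt(2)*(exp(3*I*pi/4) + I)/4 on |010>, sqrt(2)*(-I + exp(3*I*pi/4))/4 on |011>, 0 on |100>, 0 on |101>, sqrt(2)*(1 + exp(I*pi/4))/4 on |110>, sqrt(2)*(-1 + exp(I*pi/4))/4 on |111>.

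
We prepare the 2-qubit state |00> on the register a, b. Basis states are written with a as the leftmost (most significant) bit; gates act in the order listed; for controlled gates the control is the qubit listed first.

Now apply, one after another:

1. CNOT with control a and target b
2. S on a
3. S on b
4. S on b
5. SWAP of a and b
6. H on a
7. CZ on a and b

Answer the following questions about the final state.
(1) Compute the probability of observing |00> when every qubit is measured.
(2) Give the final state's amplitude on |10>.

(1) The probability of measuring |00> is 1/2.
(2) |10> carries amplitude sqrt(2)/2 in the final state.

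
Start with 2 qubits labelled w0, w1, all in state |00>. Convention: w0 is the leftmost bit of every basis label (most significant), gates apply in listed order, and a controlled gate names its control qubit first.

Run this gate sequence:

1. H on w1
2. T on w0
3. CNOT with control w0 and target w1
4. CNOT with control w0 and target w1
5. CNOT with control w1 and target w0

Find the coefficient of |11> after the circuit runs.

The final state's coefficient on |11> equals sqrt(2)/2.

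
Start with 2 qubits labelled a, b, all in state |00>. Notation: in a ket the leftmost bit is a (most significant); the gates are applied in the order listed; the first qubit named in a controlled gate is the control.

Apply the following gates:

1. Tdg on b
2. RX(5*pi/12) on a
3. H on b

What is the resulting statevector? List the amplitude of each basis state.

The final amplitudes are sqrt(12 - 6*sqrt(2))/8 + sqrt(2*sqrt(2) + 4)/8 on |00>, sqrt(12 - 6*sqrt(2))/8 + sqrt(2*sqrt(2) + 4)/8 on |01>, -I*sqrt(6*sqrt(2) + 12)/8 + I*sqrt(4 - 2*sqrt(2))/8 on |10>, -I*sqrt(6*sqrt(2) + 12)/8 + I*sqrt(4 - 2*sqrt(2))/8 on |11>.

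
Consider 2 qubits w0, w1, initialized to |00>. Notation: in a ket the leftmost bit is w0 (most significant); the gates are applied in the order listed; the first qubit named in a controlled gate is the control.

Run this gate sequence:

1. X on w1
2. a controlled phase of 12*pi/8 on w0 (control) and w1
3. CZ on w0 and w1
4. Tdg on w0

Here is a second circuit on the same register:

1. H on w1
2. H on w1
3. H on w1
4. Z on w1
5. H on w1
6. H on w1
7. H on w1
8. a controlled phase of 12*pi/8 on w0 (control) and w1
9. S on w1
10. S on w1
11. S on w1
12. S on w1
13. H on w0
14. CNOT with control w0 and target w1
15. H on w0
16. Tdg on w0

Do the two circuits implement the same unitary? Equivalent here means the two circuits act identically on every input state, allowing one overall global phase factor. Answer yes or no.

No, they are not equivalent — no single phase factor reconciles the two unitaries.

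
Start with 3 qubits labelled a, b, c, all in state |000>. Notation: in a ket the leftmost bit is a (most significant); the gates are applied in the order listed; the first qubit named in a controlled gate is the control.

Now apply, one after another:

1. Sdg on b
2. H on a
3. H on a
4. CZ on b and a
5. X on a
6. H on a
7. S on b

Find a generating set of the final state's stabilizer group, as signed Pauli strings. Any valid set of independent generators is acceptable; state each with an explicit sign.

The final state is stabilized by the group generated by -XII, +IZI, +IIZ; other independent generating sets are equally valid.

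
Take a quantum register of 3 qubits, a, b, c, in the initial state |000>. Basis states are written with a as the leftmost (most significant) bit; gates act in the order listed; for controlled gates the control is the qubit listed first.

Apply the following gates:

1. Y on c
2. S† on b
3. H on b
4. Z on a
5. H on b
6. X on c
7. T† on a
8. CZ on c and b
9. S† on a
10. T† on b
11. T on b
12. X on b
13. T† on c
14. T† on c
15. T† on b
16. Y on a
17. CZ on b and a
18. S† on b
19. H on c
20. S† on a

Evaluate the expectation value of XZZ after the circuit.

In the final state, XZZ has expectation 0.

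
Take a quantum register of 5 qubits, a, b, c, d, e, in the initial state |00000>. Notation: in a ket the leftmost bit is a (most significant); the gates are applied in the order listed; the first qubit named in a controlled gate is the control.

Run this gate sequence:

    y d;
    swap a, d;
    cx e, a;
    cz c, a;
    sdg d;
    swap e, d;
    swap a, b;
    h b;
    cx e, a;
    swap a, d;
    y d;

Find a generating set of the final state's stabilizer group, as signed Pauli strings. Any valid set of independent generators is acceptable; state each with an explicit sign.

One valid set of independent stabilizer generators is -IXIII, +ZIIII, +IIZII, -IIIZI, +IIIIZ (any independent generating set of the same group is equally correct).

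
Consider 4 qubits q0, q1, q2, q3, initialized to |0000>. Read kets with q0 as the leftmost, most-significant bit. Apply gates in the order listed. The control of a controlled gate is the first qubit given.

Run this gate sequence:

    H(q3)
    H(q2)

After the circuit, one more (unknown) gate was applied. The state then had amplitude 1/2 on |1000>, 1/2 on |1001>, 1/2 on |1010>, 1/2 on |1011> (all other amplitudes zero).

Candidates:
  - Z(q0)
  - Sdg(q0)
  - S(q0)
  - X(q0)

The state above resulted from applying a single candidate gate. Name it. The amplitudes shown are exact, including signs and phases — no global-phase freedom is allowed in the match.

It was X(q0) that produced the state shown.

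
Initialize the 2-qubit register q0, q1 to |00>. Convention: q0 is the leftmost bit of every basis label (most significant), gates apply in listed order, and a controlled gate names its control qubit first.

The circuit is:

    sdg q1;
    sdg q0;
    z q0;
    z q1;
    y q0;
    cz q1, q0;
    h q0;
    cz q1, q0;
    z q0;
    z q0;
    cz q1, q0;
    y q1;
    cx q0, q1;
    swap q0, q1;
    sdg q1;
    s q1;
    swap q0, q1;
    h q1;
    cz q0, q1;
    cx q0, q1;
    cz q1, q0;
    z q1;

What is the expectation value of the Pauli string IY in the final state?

The expectation value of IY is 0.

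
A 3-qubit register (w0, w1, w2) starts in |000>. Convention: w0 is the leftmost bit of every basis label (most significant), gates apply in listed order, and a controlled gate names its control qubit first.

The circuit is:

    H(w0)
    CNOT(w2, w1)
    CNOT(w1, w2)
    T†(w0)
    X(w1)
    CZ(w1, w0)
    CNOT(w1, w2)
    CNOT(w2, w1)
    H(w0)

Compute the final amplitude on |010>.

The final state's coefficient on |010> equals 0.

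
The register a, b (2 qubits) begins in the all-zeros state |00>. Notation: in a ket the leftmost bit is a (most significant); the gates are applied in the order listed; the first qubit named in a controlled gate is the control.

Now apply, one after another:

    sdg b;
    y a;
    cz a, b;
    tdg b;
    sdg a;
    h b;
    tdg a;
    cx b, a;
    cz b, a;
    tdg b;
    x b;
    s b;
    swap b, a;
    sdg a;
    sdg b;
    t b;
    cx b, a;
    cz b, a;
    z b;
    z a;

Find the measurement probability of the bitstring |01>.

The probability of measuring |01> is 1/2.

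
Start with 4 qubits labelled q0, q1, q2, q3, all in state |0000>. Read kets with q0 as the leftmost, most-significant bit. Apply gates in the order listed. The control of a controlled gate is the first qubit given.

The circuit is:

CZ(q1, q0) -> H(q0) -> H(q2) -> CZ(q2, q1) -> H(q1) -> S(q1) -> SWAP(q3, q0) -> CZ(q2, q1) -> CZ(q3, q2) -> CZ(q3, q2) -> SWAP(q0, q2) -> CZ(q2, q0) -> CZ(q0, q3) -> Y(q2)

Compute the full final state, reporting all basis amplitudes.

The resulting statevector has amplitude 0 on |0000>, 0 on |0001>, sqrt(2)*I/4 on |0010>, sqrt(2)*I/4 on |0011>, 0 on |0100>, 0 on |0101>, -sqrt(2)/4 on |0110>, -sqrt(2)/4 on |0111>, 0 on |1000>, 0 on |1001>, sqrt(2)*I/4 on |1010>, -sqrt(2)*I/4 on |1011>, 0 on |1100>, 0 on |1101>, sqrt(2)/4 on |1110>, -sqrt(2)/4 on |1111>.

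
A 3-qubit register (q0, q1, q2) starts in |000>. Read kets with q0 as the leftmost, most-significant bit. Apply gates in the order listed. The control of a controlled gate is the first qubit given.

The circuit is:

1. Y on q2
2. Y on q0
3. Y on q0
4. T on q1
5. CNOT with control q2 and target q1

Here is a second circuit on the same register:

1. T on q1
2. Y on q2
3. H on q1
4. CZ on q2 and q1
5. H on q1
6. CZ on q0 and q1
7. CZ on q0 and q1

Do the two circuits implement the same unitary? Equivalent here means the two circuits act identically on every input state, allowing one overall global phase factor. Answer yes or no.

Yes: on every input state the two circuits agree up to one overall phase factor.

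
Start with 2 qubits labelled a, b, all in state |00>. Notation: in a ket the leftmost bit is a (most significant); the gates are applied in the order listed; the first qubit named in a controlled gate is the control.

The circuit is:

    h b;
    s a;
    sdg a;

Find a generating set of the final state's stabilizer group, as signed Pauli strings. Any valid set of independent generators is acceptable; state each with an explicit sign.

The final state is stabilized by the group generated by +IX, +ZI; other independent generating sets are equally valid.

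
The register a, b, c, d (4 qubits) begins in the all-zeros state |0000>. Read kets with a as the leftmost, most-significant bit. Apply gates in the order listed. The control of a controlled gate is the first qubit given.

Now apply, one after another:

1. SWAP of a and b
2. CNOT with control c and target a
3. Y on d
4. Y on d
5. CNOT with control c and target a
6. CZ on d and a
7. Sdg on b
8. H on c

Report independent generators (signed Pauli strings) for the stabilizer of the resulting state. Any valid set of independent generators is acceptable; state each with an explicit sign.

One valid set of independent stabilizer generators is +IIXI, +ZIII, +IZII, +IIIZ (any independent generating set of the same group is equally correct). Key observation: steps 2-5 multiply out to the identity, so the circuit reduces to the remaining gates.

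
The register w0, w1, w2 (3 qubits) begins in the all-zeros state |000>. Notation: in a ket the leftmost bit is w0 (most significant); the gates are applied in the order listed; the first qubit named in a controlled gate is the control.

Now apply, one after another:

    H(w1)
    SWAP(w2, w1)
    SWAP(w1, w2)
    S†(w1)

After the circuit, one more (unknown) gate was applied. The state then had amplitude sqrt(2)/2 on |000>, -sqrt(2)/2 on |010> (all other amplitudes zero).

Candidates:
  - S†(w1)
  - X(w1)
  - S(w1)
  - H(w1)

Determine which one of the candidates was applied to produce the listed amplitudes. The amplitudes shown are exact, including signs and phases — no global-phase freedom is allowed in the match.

It was S†(w1) that produced the state shown.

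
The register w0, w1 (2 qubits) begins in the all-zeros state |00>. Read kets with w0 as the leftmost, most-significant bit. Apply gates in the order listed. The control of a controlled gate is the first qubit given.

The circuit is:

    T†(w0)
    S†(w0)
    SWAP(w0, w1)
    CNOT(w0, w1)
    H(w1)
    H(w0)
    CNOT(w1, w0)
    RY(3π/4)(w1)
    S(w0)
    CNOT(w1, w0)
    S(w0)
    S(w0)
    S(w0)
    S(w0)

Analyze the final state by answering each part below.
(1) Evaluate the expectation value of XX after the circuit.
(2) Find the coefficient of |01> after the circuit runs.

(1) In the final state, XX has expectation -sqrt(2)/2. Key observation: gates 11-14 undo each other exactly, leaving only the rest of the circuit to track.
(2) The amplitude on |01> is I*sqrt(2 - sqrt(2))/4 + I*sqrt(sqrt(2) + 2)/4.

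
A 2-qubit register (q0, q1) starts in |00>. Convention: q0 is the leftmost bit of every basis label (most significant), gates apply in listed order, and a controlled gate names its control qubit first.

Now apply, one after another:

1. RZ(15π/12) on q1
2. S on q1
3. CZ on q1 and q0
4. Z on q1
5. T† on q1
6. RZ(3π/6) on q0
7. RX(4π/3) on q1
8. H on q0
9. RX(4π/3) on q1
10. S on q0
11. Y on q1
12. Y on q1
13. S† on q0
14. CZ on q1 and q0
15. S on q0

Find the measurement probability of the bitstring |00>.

Outcome |00> occurs with probability 1/8. Key observation: steps 10-13 multiply out to the identity, so the circuit reduces to the remaining gates.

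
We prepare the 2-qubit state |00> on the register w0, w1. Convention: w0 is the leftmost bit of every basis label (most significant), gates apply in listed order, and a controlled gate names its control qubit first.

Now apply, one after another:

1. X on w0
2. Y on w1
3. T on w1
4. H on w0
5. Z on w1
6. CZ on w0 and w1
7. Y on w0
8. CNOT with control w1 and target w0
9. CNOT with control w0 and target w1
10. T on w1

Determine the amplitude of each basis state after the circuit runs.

The final amplitudes are 0 on |00>, sqrt(2)*I/2 on |01>, -sqrt(2)*exp(I*pi/4)/2 on |10>, 0 on |11>.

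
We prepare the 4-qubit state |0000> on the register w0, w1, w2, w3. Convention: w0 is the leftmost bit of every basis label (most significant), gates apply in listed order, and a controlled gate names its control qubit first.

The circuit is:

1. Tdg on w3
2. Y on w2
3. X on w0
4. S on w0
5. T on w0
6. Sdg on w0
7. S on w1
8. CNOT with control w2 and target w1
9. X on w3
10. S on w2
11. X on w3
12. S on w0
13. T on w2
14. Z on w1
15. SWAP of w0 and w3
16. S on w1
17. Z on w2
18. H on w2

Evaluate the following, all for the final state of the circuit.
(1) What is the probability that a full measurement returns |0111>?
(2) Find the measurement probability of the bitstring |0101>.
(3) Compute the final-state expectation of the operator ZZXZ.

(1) A full measurement returns |0111> with probability 1/2.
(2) A full measurement returns |0101> with probability 1/2.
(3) The expectation value of ZZXZ is -1.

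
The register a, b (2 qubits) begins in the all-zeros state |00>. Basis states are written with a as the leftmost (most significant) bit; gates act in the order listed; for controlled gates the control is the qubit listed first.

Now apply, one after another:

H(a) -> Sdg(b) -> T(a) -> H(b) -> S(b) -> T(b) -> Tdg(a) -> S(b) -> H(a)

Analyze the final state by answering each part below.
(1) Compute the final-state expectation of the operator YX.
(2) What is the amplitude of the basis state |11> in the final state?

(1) The observable YX averages to 0.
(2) The amplitude on |11> is 0.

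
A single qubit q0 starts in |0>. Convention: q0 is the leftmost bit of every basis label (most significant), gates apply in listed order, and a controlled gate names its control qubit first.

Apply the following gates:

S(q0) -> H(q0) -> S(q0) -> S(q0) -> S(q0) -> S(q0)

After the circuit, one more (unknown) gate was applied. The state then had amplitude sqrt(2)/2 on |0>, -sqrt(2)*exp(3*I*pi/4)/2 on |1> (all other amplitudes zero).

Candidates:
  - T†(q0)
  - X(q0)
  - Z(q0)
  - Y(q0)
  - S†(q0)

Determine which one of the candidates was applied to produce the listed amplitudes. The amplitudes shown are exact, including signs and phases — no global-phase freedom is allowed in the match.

The applied gate was T†(q0). Key observation: gates 3-6 undo each other exactly, leaving only the rest of the circuit to track.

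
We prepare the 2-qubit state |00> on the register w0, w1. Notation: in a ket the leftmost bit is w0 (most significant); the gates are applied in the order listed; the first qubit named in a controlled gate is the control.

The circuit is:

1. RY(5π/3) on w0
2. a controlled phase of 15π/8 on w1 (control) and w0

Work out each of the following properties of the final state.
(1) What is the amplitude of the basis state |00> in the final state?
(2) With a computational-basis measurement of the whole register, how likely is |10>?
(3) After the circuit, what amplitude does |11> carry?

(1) |00> carries amplitude -sqrt(3)/2 in the final state.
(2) The probability of measuring |10> is 1/4.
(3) The amplitude on |11> is 0.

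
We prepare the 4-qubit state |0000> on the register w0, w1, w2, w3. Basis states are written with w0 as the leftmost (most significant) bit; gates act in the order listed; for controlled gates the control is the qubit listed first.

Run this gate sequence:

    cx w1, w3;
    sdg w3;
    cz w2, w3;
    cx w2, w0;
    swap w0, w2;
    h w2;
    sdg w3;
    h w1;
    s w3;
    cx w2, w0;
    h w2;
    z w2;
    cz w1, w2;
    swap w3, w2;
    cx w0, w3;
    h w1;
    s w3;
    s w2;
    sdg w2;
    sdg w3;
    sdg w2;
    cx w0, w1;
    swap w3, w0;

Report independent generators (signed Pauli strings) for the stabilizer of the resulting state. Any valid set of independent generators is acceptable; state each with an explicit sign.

One valid set of independent stabilizer generators is -XXIZ, +IZIX, +ZZII, +IIZI (any independent generating set of the same group is equally correct). Key observation: gates 17-20 undo each other exactly, leaving only the rest of the circuit to track.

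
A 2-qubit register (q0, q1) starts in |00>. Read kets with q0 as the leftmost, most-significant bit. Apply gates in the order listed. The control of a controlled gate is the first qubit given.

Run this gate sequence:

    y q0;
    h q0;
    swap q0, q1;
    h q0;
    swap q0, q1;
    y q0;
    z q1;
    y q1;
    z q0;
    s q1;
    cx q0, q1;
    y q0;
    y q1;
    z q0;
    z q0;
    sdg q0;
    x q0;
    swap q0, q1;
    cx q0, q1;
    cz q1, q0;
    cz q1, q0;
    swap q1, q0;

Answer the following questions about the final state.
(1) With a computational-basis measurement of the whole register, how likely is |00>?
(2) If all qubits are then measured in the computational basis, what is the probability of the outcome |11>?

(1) A full measurement returns |00> with probability 1/4.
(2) A full measurement returns |11> with probability 1/4.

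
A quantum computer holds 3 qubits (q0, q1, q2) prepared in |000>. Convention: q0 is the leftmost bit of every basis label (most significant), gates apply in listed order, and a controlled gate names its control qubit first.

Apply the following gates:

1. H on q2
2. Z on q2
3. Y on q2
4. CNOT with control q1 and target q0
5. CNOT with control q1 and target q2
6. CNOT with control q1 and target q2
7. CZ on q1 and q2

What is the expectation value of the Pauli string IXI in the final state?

In the final state, IXI has expectation 0.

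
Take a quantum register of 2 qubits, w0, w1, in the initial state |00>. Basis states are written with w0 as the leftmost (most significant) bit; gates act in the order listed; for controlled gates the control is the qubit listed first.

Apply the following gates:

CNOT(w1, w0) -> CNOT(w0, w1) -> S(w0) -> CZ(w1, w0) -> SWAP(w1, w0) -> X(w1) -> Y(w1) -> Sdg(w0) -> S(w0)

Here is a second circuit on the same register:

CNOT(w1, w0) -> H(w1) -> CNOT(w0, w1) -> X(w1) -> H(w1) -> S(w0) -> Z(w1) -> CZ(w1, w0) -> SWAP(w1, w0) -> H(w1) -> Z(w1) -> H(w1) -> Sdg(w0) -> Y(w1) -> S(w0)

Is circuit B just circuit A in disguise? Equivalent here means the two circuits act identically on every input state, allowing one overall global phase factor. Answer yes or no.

No, they are not equivalent — no single phase factor reconciles the two unitaries.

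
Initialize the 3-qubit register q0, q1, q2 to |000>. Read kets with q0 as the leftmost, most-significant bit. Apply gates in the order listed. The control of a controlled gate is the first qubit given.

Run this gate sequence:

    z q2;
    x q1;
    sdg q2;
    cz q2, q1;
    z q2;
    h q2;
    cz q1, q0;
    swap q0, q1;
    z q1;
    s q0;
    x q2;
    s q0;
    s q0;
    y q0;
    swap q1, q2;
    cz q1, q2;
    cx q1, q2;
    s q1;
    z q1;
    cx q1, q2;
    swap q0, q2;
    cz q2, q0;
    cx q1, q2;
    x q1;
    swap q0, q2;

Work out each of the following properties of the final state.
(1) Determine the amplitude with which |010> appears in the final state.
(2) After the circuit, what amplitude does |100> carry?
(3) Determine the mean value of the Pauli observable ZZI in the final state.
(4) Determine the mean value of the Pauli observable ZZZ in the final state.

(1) The final state's coefficient on |010> equals -sqrt(2)/2.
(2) The final state's coefficient on |100> equals sqrt(2)*I/2.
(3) The observable ZZI averages to -1.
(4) In the final state, ZZZ has expectation -1.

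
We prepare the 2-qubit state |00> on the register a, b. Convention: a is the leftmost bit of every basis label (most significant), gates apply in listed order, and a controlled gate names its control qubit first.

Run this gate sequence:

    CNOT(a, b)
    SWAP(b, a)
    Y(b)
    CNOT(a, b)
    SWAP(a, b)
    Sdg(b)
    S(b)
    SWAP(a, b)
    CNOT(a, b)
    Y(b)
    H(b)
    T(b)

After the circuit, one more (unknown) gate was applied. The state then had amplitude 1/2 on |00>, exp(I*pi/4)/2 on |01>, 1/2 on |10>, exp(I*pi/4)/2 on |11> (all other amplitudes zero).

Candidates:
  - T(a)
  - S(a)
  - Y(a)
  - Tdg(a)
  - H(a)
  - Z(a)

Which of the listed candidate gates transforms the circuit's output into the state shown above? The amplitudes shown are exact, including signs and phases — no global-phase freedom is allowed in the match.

The applied gate was H(a). Key observation: gates 3-10 undo each other exactly, leaving only the rest of the circuit to track.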